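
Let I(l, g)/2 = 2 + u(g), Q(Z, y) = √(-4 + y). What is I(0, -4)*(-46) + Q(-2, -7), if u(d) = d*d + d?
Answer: -1288 + I*√11 ≈ -1288.0 + 3.3166*I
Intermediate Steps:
u(d) = d + d² (u(d) = d² + d = d + d²)
I(l, g) = 4 + 2*g*(1 + g) (I(l, g) = 2*(2 + g*(1 + g)) = 4 + 2*g*(1 + g))
I(0, -4)*(-46) + Q(-2, -7) = (4 + 2*(-4)*(1 - 4))*(-46) + √(-4 - 7) = (4 + 2*(-4)*(-3))*(-46) + √(-11) = (4 + 24)*(-46) + I*√11 = 28*(-46) + I*√11 = -1288 + I*√11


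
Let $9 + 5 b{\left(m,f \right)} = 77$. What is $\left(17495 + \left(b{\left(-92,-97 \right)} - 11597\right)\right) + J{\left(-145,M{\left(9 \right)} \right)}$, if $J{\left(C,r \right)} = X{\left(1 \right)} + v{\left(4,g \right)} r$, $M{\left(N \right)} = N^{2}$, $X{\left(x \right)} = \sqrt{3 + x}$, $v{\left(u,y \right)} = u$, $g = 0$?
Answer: $\frac{31188}{5} \approx 6237.6$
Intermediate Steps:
$b{\left(m,f \right)} = \frac{68}{5}$ ($b{\left(m,f \right)} = - \frac{9}{5} + \frac{1}{5} \cdot 77 = - \frac{9}{5} + \frac{77}{5} = \frac{68}{5}$)
$J{\left(C,r \right)} = 2 + 4 r$ ($J{\left(C,r \right)} = \sqrt{3 + 1} + 4 r = \sqrt{4} + 4 r = 2 + 4 r$)
$\left(17495 + \left(b{\left(-92,-97 \right)} - 11597\right)\right) + J{\left(-145,M{\left(9 \right)} \right)} = \left(17495 + \left(\frac{68}{5} - 11597\right)\right) + \left(2 + 4 \cdot 9^{2}\right) = \left(17495 - \frac{57917}{5}\right) + \left(2 + 4 \cdot 81\right) = \frac{29558}{5} + \left(2 + 324\right) = \frac{29558}{5} + 326 = \frac{31188}{5}$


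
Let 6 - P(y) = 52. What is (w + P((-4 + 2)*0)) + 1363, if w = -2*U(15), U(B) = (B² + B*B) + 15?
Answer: 387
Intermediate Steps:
U(B) = 15 + 2*B² (U(B) = (B² + B²) + 15 = 2*B² + 15 = 15 + 2*B²)
P(y) = -46 (P(y) = 6 - 1*52 = 6 - 52 = -46)
w = -930 (w = -2*(15 + 2*15²) = -2*(15 + 2*225) = -2*(15 + 450) = -2*465 = -930)
(w + P((-4 + 2)*0)) + 1363 = (-930 - 46) + 1363 = -976 + 1363 = 387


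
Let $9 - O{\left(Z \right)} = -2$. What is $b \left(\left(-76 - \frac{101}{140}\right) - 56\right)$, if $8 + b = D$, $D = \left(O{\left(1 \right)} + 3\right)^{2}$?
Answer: $- \frac{873307}{35} \approx -24952.0$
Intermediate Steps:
$O{\left(Z \right)} = 11$ ($O{\left(Z \right)} = 9 - -2 = 9 + 2 = 11$)
$D = 196$ ($D = \left(11 + 3\right)^{2} = 14^{2} = 196$)
$b = 188$ ($b = -8 + 196 = 188$)
$b \left(\left(-76 - \frac{101}{140}\right) - 56\right) = 188 \left(\left(-76 - \frac{101}{140}\right) - 56\right) = 188 \left(- \frac{10741}{140} - 56\right) = 188 \left(- \frac{18581}{140}\right) = - \frac{873307}{35}$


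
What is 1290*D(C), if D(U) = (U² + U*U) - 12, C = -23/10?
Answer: -9159/5 ≈ -1831.8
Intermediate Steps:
C = -23/10 (C = -23*⅒ = -23/10 ≈ -2.3000)
D(U) = -12 + 2*U² (D(U) = (U² + U²) - 12 = 2*U² - 12 = -12 + 2*U²)
1290*D(C) = 1290*(-12 + 2*(-23/10)²) = 1290*(-12 + 2*(529/100)) = 1290*(-12 + 529/50) = 1290*(-71/50) = -9159/5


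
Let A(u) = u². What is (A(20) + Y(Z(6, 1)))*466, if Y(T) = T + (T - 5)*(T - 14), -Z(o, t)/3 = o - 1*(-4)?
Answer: 890060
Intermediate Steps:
Z(o, t) = -12 - 3*o (Z(o, t) = -3*(o - 1*(-4)) = -3*(o + 4) = -3*(4 + o) = -12 - 3*o)
Y(T) = T + (-14 + T)*(-5 + T) (Y(T) = T + (-5 + T)*(-14 + T) = T + (-14 + T)*(-5 + T))
(A(20) + Y(Z(6, 1)))*466 = (20² + (70 + (-12 - 3*6)² - 18*(-12 - 3*6)))*466 = (400 + (70 + (-12 - 18)² - 18*(-12 - 18)))*466 = (400 + (70 + (-30)² - 18*(-30)))*466 = (400 + (70 + 900 + 540))*466 = (400 + 1510)*466 = 1910*466 = 890060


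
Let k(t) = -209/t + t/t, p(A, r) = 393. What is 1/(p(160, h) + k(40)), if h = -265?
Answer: 40/15551 ≈ 0.0025722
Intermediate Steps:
k(t) = 1 - 209/t (k(t) = -209/t + 1 = 1 - 209/t)
1/(p(160, h) + k(40)) = 1/(393 + (-209 + 40)/40) = 1/(393 + (1/40)*(-169)) = 1/(393 - 169/40) = 1/(15551/40) = 40/15551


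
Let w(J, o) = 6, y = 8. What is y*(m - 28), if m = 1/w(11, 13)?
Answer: -668/3 ≈ -222.67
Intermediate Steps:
m = 1/6 ≈ 0.16667
y*(m - 28) = 8*(1/6 - 28) = 8*(-167/6) = -668/3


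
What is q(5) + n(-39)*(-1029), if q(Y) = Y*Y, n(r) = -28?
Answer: 28837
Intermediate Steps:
q(Y) = Y²
q(5) + n(-39)*(-1029) = 5² - 28*(-1029) = 25 + 28812 = 28837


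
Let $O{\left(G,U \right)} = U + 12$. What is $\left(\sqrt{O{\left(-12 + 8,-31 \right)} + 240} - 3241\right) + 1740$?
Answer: $-1501 + \sqrt{221} \approx -1486.1$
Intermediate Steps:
$O{\left(G,U \right)} = 12 + U$
$\left(\sqrt{O{\left(-12 + 8,-31 \right)} + 240} - 3241\right) + 1740 = \left(\sqrt{\left(12 - 31\right) + 240} - 3241\right) + 1740 = \left(\sqrt{-19 + 240} - 3241\right) + 1740 = \left(\sqrt{221} - 3241\right) + 1740 = \left(-3241 + \sqrt{221}\right) + 1740 = -1501 + \sqrt{221}$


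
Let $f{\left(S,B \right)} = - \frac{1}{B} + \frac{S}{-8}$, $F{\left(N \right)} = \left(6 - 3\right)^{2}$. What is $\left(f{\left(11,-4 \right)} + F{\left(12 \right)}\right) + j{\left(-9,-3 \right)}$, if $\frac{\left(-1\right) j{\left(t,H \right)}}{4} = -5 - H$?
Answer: $\frac{127}{8} \approx 15.875$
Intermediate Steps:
$j{\left(t,H \right)} = 20 + 4 H$ ($j{\left(t,H \right)} = - 4 \left(-5 - H\right) = 20 + 4 H$)
$F{\left(N \right)} = 9$ ($F{\left(N \right)} = 3^{2} = 9$)
$f{\left(S,B \right)} = - \frac{1}{B} - \frac{S}{8}$ ($f{\left(S,B \right)} = - \frac{1}{B} + S \left(- \frac{1}{8}\right) = - \frac{1}{B} - \frac{S}{8}$)
$\left(f{\left(11,-4 \right)} + F{\left(12 \right)}\right) + j{\left(-9,-3 \right)} = \left(\left(- \frac{1}{-4} - \frac{11}{8}\right) + 9\right) + \left(20 + 4 \left(-3\right)\right) = \left(\left(\left(-1\right) \left(- \frac{1}{4}\right) - \frac{11}{8}\right) + 9\right) + \left(20 - 12\right) = \left(\left(\frac{1}{4} - \frac{11}{8}\right) + 9\right) + 8 = \left(- \frac{9}{8} + 9\right) + 8 = \frac{63}{8} + 8 = \frac{127}{8}$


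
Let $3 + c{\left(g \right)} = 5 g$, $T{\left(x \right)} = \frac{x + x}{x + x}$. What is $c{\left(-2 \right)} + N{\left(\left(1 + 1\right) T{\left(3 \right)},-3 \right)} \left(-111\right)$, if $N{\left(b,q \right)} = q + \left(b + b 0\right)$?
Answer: $98$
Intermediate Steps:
$T{\left(x \right)} = 1$ ($T{\left(x \right)} = \frac{2 x}{2 x} = 2 x \frac{1}{2 x} = 1$)
$N{\left(b,q \right)} = b + q$ ($N{\left(b,q \right)} = q + \left(b + 0\right) = q + b = b + q$)
$c{\left(g \right)} = -3 + 5 g$
$c{\left(-2 \right)} + N{\left(\left(1 + 1\right) T{\left(3 \right)},-3 \right)} \left(-111\right) = \left(-3 + 5 \left(-2\right)\right) + \left(\left(1 + 1\right) 1 - 3\right) \left(-111\right) = \left(-3 - 10\right) + \left(2 \cdot 1 - 3\right) \left(-111\right) = -13 + \left(2 - 3\right) \left(-111\right) = -13 - -111 = -13 + 111 = 98$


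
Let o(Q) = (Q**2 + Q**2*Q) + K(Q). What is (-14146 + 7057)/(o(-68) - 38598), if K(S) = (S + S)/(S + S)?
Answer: 2363/116135 ≈ 0.020347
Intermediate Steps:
K(S) = 1 (K(S) = (2*S)/((2*S)) = (2*S)*(1/(2*S)) = 1)
o(Q) = 1 + Q**2 + Q**3 (o(Q) = (Q**2 + Q**2*Q) + 1 = (Q**2 + Q**3) + 1 = 1 + Q**2 + Q**3)
(-14146 + 7057)/(o(-68) - 38598) = (-14146 + 7057)/((1 + (-68)**2 + (-68)**3) - 38598) = -7089/((1 + 4624 - 314432) - 38598) = -7089/(-309807 - 38598) = -7089/(-348405) = -7089*(-1/348405) = 2363/116135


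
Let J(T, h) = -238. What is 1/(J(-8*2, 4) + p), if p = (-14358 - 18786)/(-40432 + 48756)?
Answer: -2081/503564 ≈ -0.0041325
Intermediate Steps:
p = -8286/2081 (p = -33144/8324 = -33144*1/8324 = -8286/2081 ≈ -3.9817)
1/(J(-8*2, 4) + p) = 1/(-238 - 8286/2081) = 1/(-503564/2081) = -2081/503564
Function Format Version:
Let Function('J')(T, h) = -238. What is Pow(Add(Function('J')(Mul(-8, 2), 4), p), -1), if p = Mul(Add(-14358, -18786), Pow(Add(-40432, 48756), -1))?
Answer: Rational(-2081, 503564) ≈ -0.0041325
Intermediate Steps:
p = Rational(-8286, 2081) (p = Mul(-33144, Pow(8324, -1)) = Mul(-33144, Rational(1, 8324)) = Rational(-8286, 2081) ≈ -3.9817)
Pow(Add(Function('J')(Mul(-8, 2), 4), p), -1) = Pow(Add(-238, Rational(-8286, 2081)), -1) = Pow(Rational(-503564, 2081), -1) = Rational(-2081, 503564)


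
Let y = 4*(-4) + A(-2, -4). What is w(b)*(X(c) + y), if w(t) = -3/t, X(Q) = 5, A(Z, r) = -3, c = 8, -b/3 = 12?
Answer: -7/6 ≈ -1.1667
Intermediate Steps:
b = -36 (b = -3*12 = -36)
y = -19 (y = 4*(-4) - 3 = -16 - 3 = -19)
w(b)*(X(c) + y) = (-3/(-36))*(5 - 19) = -3*(-1/36)*(-14) = (1/12)*(-14) = -7/6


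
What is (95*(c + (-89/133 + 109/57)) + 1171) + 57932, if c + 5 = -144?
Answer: 946388/21 ≈ 45066.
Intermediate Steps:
c = -149 (c = -5 - 144 = -149)
(95*(c + (-89/133 + 109/57)) + 1171) + 57932 = (95*(-149 + (-89/133 + 109/57)) + 1171) + 57932 = (95*(-149 + 496/399) + 1171) + 57932 = (95*(-58955/399) + 1171) + 57932 = (-294775/21 + 1171) + 57932 = -270184/21 + 57932 = 946388/21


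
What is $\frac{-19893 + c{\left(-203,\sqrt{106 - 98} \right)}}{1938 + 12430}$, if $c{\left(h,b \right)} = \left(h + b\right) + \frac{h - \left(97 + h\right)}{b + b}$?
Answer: $- \frac{628}{449} - \frac{81 \sqrt{2}}{114944} \approx -1.3997$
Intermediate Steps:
$c{\left(h,b \right)} = b + h - \frac{97}{2 b}$ ($c{\left(h,b \right)} = \left(b + h\right) - \frac{97}{2 b} = b + h - \frac{97}{2 b}$)
$\frac{-19893 + c{\left(-203,\sqrt{106 - 98} \right)}}{1938 + 12430} = \frac{-19893 - \left(203 - \sqrt{106 - 98} + \frac{97}{2 \sqrt{106 - 98}}\right)}{1938 + 12430} = \frac{-19893 - \left(203 - 2 \sqrt{2} + \frac{97 \frac{\sqrt{2}}{4}}{2}\right)}{14368} = \left(-19893 - \left(203 - 2 \sqrt{2} + \frac{97 \frac{\sqrt{2}}{4}}{2}\right)\right) \frac{1}{14368} = \left(-19893 - \left(203 - 2 \sqrt{2} + \frac{97}{2} \cdot \frac{1}{4} \sqrt{2}\right)\right) \frac{1}{14368} = \left(-19893 - \left(203 + \frac{81 \sqrt{2}}{8}\right)\right) \frac{1}{14368} = \left(-20096 - \frac{81 \sqrt{2}}{8}\right) \frac{1}{14368} = - \frac{628}{449} - \frac{81 \sqrt{2}}{114944}$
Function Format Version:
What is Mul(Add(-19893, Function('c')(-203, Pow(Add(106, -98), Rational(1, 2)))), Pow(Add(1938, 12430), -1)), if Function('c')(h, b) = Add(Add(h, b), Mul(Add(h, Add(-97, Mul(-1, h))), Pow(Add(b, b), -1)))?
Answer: Add(Rational(-628, 449), Mul(Rational(-81, 114944), Pow(2, Rational(1, 2)))) ≈ -1.3997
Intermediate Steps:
Function('c')(h, b) = Add(b, h, Mul(Rational(-97, 2), Pow(b, -1))) (Function('c')(h, b) = Add(Add(b, h), Mul(-97, Pow(Mul(2, b), -1))) = Add(Add(b, h), Mul(-97, Mul(Rational(1, 2), Pow(b, -1)))) = Add(Add(b, h), Mul(Rational(-97, 2), Pow(b, -1))) = Add(b, h, Mul(Rational(-97, 2), Pow(b, -1))))
Mul(Add(-19893, Function('c')(-203, Pow(Add(106, -98), Rational(1, 2)))), Pow(Add(1938, 12430), -1)) = Mul(Add(-19893, Add(Pow(Add(106, -98), Rational(1, 2)), -203, Mul(Rational(-97, 2), Pow(Pow(Add(106, -98), Rational(1, 2)), -1)))), Pow(Add(1938, 12430), -1)) = Mul(Add(-19893, Add(Pow(8, Rational(1, 2)), -203, Mul(Rational(-97, 2), Pow(Pow(8, Rational(1, 2)), -1)))), Pow(14368, -1)) = Mul(Add(-19893, Add(Mul(2, Pow(2, Rational(1, 2))), -203, Mul(Rational(-97, 2), Pow(Mul(2, Pow(2, Rational(1, 2))), -1)))), Rational(1, 14368)) = Mul(Add(-19893, Add(Mul(2, Pow(2, Rational(1, 2))), -203, Mul(Rational(-97, 2), Mul(Rational(1, 4), Pow(2, Rational(1, 2)))))), Rational(1, 14368)) = Mul(Add(-19893, Add(Mul(2, Pow(2, Rational(1, 2))), -203, Mul(Rational(-97, 8), Pow(2, Rational(1, 2))))), Rational(1, 14368)) = Mul(Add(-19893, Add(-203, Mul(Rational(-81, 8), Pow(2, Rational(1, 2))))), Rational(1, 14368)) = Mul(Add(-20096, Mul(Rational(-81, 8), Pow(2, Rational(1, 2)))), Rational(1, 14368)) = Add(Rational(-628, 449), Mul(Rational(-81, 114944), Pow(2, Rational(1, 2))))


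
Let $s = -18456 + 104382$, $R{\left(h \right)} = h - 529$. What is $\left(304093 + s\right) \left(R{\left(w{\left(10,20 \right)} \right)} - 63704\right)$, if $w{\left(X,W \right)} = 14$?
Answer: $-25046630161$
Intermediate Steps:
$R{\left(h \right)} = -529 + h$
$s = 85926$
$\left(304093 + s\right) \left(R{\left(w{\left(10,20 \right)} \right)} - 63704\right) = \left(304093 + 85926\right) \left(\left(-529 + 14\right) - 63704\right) = 390019 \left(-515 - 63704\right) = 390019 \left(-64219\right) = -25046630161$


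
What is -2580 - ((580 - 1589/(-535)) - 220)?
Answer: -1574489/535 ≈ -2943.0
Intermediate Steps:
-2580 - ((580 - 1589/(-535)) - 220) = -2580 - ((580 - 1589*(-1/535)) - 220) = -2580 - ((580 + 1589/535) - 220) = -2580 - (311889/535 - 220) = -2580 - 1*194189/535 = -2580 - 194189/535 = -1574489/535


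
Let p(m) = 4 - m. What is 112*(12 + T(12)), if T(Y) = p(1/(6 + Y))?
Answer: 16072/9 ≈ 1785.8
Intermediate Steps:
T(Y) = 4 - 1/(6 + Y)
112*(12 + T(12)) = 112*(12 + (23 + 4*12)/(6 + 12)) = 112*(12 + (23 + 48)/18) = 112*(12 + (1/18)*71) = 112*(12 + 71/18) = 112*(287/18) = 16072/9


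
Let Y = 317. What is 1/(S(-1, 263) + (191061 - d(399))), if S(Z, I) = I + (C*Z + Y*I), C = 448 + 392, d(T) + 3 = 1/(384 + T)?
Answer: 783/214430813 ≈ 3.6515e-6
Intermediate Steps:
d(T) = -3 + 1/(384 + T)
C = 840
S(Z, I) = 318*I + 840*Z (S(Z, I) = I + (840*Z + 317*I) = I + (317*I + 840*Z) = 318*I + 840*Z)
1/(S(-1, 263) + (191061 - d(399))) = 1/((318*263 + 840*(-1)) + (191061 - (-1151 - 3*399)/(384 + 399))) = 1/((83634 - 840) + (191061 - (-1151 - 1197)/783)) = 1/(82794 + (191061 - (-2348)/783)) = 1/(82794 + (191061 - 1*(-2348/783))) = 1/(82794 + (191061 + 2348/783)) = 1/(82794 + 149603111/783) = 1/(214430813/783) = 783/214430813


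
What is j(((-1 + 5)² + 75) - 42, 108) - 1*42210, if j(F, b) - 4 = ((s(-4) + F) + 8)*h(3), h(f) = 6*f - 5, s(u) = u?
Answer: -41517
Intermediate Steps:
h(f) = -5 + 6*f
j(F, b) = 56 + 13*F (j(F, b) = 4 + ((-4 + F) + 8)*(-5 + 6*3) = 4 + (4 + F)*(-5 + 18) = 4 + (4 + F)*13 = 4 + (52 + 13*F) = 56 + 13*F)
j(((-1 + 5)² + 75) - 42, 108) - 1*42210 = (56 + 13*(((-1 + 5)² + 75) - 42)) - 1*42210 = (56 + 13*((4² + 75) - 42)) - 42210 = (56 + 13*((16 + 75) - 42)) - 42210 = (56 + 13*(91 - 42)) - 42210 = (56 + 13*49) - 42210 = (56 + 637) - 42210 = 693 - 42210 = -41517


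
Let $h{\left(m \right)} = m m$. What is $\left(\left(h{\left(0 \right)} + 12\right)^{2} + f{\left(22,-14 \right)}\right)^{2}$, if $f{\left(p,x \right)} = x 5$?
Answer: $5476$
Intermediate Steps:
$f{\left(p,x \right)} = 5 x$
$h{\left(m \right)} = m^{2}$
$\left(\left(h{\left(0 \right)} + 12\right)^{2} + f{\left(22,-14 \right)}\right)^{2} = \left(\left(0^{2} + 12\right)^{2} + 5 \left(-14\right)\right)^{2} = \left(\left(0 + 12\right)^{2} - 70\right)^{2} = \left(12^{2} - 70\right)^{2} = \left(144 - 70\right)^{2} = 74^{2} = 5476$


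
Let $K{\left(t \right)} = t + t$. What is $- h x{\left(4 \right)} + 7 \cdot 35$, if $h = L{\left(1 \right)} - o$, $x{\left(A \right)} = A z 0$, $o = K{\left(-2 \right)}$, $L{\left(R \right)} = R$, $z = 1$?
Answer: $245$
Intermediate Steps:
$K{\left(t \right)} = 2 t$
$o = -4$ ($o = 2 \left(-2\right) = -4$)
$x{\left(A \right)} = 0$ ($x{\left(A \right)} = A 1 \cdot 0 = A 0 = 0$)
$h = 5$ ($h = 1 - -4 = 1 + 4 = 5$)
$- h x{\left(4 \right)} + 7 \cdot 35 = \left(-1\right) 5 \cdot 0 + 7 \cdot 35 = \left(-5\right) 0 + 245 = 0 + 245 = 245$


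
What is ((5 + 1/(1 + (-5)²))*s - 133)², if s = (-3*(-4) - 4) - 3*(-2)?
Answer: 659344/169 ≈ 3901.4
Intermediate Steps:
s = 14 (s = (12 - 4) + 6 = 8 + 6 = 14)
((5 + 1/(1 + (-5)²))*s - 133)² = ((5 + 1/(1 + (-5)²))*14 - 133)² = ((5 + 1/(1 + 25))*14 - 133)² = ((5 + 1/26)*14 - 133)² = ((131/26)*14 - 133)² = (917/13 - 133)² = (-812/13)² = 659344/169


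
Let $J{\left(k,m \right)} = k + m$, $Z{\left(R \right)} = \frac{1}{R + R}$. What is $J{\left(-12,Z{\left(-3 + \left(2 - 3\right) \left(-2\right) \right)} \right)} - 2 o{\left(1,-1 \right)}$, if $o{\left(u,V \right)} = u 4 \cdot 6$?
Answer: $- \frac{121}{2} \approx -60.5$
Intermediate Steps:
$o{\left(u,V \right)} = 24 u$ ($o{\left(u,V \right)} = u 24 = 24 u$)
$Z{\left(R \right)} = \frac{1}{2 R}$
$J{\left(-12,Z{\left(-3 + \left(2 - 3\right) \left(-2\right) \right)} \right)} - 2 o{\left(1,-1 \right)} = \left(-12 + \frac{1}{2 \left(-3 + \left(2 - 3\right) \left(-2\right)\right)}\right) - 2 \cdot 24 \cdot 1 = \left(-12 + \frac{1}{2 \left(-3 - -2\right)}\right) - 48 = \left(-12 + \frac{1}{2 \left(-3 + 2\right)}\right) - 48 = \left(-12 + \frac{1}{2 \left(-1\right)}\right) - 48 = \left(-12 + \frac{1}{2} \left(-1\right)\right) - 48 = \left(-12 - \frac{1}{2}\right) - 48 = - \frac{25}{2} - 48 = - \frac{121}{2}$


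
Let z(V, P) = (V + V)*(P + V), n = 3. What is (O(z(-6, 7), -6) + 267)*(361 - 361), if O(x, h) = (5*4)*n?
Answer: 0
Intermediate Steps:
z(V, P) = 2*V*(P + V) (z(V, P) = (2*V)*(P + V) = 2*V*(P + V))
O(x, h) = 60 (O(x, h) = (5*4)*3 = 20*3 = 60)
(O(z(-6, 7), -6) + 267)*(361 - 361) = (60 + 267)*(361 - 361) = 327*0 = 0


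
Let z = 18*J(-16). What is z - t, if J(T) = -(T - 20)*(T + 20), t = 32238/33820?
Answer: 43814601/16910 ≈ 2591.0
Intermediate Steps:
t = 16119/16910 (t = 32238*(1/33820) = 16119/16910 ≈ 0.95322)
J(T) = -(-20 + T)*(20 + T)
z = 2592 (z = 18*(400 - 1*(-16)²) = 18*(400 - 1*256) = 18*(400 - 256) = 18*144 = 2592)
z - t = 2592 - 1*16119/16910 = 2592 - 16119/16910 = 43814601/16910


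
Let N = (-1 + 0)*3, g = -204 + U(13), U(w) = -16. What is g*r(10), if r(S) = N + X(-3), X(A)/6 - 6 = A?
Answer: -3300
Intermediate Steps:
X(A) = 36 + 6*A
g = -220 (g = -204 - 16 = -220)
N = -3 (N = -1*3 = -3)
r(S) = 15 (r(S) = -3 + (36 + 6*(-3)) = -3 + (36 - 18) = -3 + 18 = 15)
g*r(10) = -220*15 = -3300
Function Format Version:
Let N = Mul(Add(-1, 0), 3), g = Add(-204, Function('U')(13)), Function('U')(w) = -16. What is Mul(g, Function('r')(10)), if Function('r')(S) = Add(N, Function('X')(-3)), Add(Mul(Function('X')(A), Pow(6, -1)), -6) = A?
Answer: -3300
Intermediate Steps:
Function('X')(A) = Add(36, Mul(6, A))
g = -220 (g = Add(-204, -16) = -220)
N = -3 (N = Mul(-1, 3) = -3)
Function('r')(S) = 15 (Function('r')(S) = Add(-3, Add(36, Mul(6, -3))) = Add(-3, Add(36, -18)) = Add(-3, 18) = 15)
Mul(g, Function('r')(10)) = Mul(-220, 15) = -3300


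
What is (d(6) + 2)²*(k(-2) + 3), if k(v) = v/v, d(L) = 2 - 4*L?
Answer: 1600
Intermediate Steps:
k(v) = 1
(d(6) + 2)²*(k(-2) + 3) = ((2 - 4*6) + 2)²*(1 + 3) = ((2 - 24) + 2)²*4 = (-22 + 2)²*4 = (-20)²*4 = 400*4 = 1600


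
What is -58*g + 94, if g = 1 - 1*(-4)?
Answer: -196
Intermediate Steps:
g = 5 (g = 1 + 4 = 5)
-58*g + 94 = -58*5 + 94 = -290 + 94 = -196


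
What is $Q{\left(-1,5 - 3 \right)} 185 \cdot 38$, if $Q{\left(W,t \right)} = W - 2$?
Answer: $-21090$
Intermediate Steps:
$Q{\left(W,t \right)} = -2 + W$
$Q{\left(-1,5 - 3 \right)} 185 \cdot 38 = \left(-2 - 1\right) 185 \cdot 38 = \left(-3\right) 185 \cdot 38 = \left(-555\right) 38 = -21090$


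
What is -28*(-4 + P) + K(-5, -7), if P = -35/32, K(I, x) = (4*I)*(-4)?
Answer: 1781/8 ≈ 222.63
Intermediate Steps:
K(I, x) = -16*I
P = -35/32 (P = -35*1/32 = -35/32 ≈ -1.0938)
-28*(-4 + P) + K(-5, -7) = -28*(-4 - 35/32) - 16*(-5) = -28*(-163/32) + 80 = 1141/8 + 80 = 1781/8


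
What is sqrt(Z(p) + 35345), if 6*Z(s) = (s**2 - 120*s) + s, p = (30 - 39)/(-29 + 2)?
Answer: sqrt(2862411)/9 ≈ 187.99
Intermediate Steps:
p = 1/3 (p = -9/(-27) = -9*(-1/27) = 1/3 ≈ 0.33333)
Z(s) = -119*s/6 + s**2/6 (Z(s) = ((s**2 - 120*s) + s)/6 = (s**2 - 119*s)/6 = -119*s/6 + s**2/6)
sqrt(Z(p) + 35345) = sqrt((1/6)*(1/3)*(-119 + 1/3) + 35345) = sqrt((1/6)*(1/3)*(-356/3) + 35345) = sqrt(-178/27 + 35345) = sqrt(954137/27) = sqrt(2862411)/9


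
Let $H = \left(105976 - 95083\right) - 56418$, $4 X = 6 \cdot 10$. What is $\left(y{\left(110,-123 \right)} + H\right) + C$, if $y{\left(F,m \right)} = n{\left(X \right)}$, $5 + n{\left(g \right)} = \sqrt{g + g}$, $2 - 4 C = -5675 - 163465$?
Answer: $- \frac{6489}{2} + \sqrt{30} \approx -3239.0$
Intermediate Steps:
$C = \frac{84571}{2}$ ($C = \frac{1}{2} - \frac{-5675 - 163465}{4} = \frac{1}{2} - -42285 = \frac{1}{2} + 42285 = \frac{84571}{2} \approx 42286.0$)
$X = 15$ ($X = \frac{6 \cdot 10}{4} = \frac{1}{4} \cdot 60 = 15$)
$n{\left(g \right)} = -5 + \sqrt{2} \sqrt{g}$ ($n{\left(g \right)} = -5 + \sqrt{g + g} = -5 + \sqrt{2 g} = -5 + \sqrt{2} \sqrt{g}$)
$y{\left(F,m \right)} = -5 + \sqrt{30}$ ($y{\left(F,m \right)} = -5 + \sqrt{2} \sqrt{15} = -5 + \sqrt{30}$)
$H = -45525$ ($H = 10893 - 56418 = -45525$)
$\left(y{\left(110,-123 \right)} + H\right) + C = \left(\left(-5 + \sqrt{30}\right) - 45525\right) + \frac{84571}{2} = \left(-45530 + \sqrt{30}\right) + \frac{84571}{2} = - \frac{6489}{2} + \sqrt{30}$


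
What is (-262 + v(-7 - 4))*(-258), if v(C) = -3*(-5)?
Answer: 63726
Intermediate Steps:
v(C) = 15
(-262 + v(-7 - 4))*(-258) = (-262 + 15)*(-258) = -247*(-258) = 63726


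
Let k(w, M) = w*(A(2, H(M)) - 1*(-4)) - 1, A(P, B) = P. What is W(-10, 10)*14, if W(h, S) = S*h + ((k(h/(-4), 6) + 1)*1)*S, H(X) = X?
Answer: 700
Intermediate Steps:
k(w, M) = -1 + 6*w (k(w, M) = w*(2 - 1*(-4)) - 1 = w*(2 + 4) - 1 = w*6 - 1 = 6*w - 1 = -1 + 6*w)
W(h, S) = -S*h/2 (W(h, S) = S*h + (((-1 + 6*(h/(-4))) + 1)*1)*S = S*h + (((-1 + 6*(h*(-1/4))) + 1)*1)*S = S*h + (((-1 + 6*(-h/4)) + 1)*1)*S = S*h + (((-1 - 3*h/2) + 1)*1)*S = S*h + (-3*h/2*1)*S = S*h + (-3*h/2)*S = S*h - 3*S*h/2 = -S*h/2)
W(-10, 10)*14 = -1/2*10*(-10)*14 = 50*14 = 700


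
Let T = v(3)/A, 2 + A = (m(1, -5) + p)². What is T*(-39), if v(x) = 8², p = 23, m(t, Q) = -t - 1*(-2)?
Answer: -1248/287 ≈ -4.3484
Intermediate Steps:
m(t, Q) = 2 - t (m(t, Q) = -t + 2 = 2 - t)
A = 574 (A = -2 + ((2 - 1*1) + 23)² = -2 + ((2 - 1) + 23)² = -2 + (1 + 23)² = -2 + 24² = -2 + 576 = 574)
v(x) = 64
T = 32/287 (T = 64/574 = 64*(1/574) = 32/287 ≈ 0.11150)
T*(-39) = (32/287)*(-39) = -1248/287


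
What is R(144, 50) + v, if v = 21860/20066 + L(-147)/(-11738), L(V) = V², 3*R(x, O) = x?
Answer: 5564326235/117767354 ≈ 47.248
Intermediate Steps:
R(x, O) = x/3
v = -88506757/117767354 (v = 21860/20066 + (-147)²/(-11738) = 21860*(1/20066) + 21609*(-1/11738) = 10930/10033 - 21609/11738 = -88506757/117767354 ≈ -0.75154)
R(144, 50) + v = (⅓)*144 - 88506757/117767354 = 48 - 88506757/117767354 = 5564326235/117767354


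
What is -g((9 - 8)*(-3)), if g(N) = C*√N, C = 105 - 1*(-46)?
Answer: -151*I*√3 ≈ -261.54*I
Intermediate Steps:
C = 151 (C = 105 + 46 = 151)
g(N) = 151*√N
-g((9 - 8)*(-3)) = -151*√((9 - 8)*(-3)) = -151*√(1*(-3)) = -151*√(-3) = -151*I*√3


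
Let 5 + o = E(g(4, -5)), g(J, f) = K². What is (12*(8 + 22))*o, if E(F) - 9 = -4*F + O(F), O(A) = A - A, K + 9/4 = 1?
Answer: -810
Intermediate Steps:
K = -5/4 (K = -9/4 + 1 = -5/4 ≈ -1.2500)
g(J, f) = 25/16 (g(J, f) = (-5/4)² = 25/16)
O(A) = 0
E(F) = 9 - 4*F (E(F) = 9 + (-4*F + 0) = 9 - 4*F)
o = -9/4 (o = -5 + (9 - 4*25/16) = -5 + (9 - 25/4) = -5 + 11/4 = -9/4 ≈ -2.2500)
(12*(8 + 22))*o = (12*(8 + 22))*(-9/4) = (12*30)*(-9/4) = 360*(-9/4) = -810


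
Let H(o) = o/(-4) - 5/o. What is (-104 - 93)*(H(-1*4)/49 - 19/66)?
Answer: 308305/6468 ≈ 47.666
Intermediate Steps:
H(o) = -5/o - o/4 (H(o) = o*(-¼) - 5/o = -o/4 - 5/o = -5/o - o/4)
(-104 - 93)*(H(-1*4)/49 - 19/66) = (-104 - 93)*((-5/((-1*4)) - (-1)*4/4)/49 - 19/66) = -197*((-5/(-4) - ¼*(-4))*(1/49) - 19*1/66) = -197*((-5*(-¼) + 1)*(1/49) - 19/66) = -197*((5/4 + 1)*(1/49) - 19/66) = -197*((9/4)*(1/49) - 19/66) = -197*(9/196 - 19/66) = -197*(-1565/6468) = 308305/6468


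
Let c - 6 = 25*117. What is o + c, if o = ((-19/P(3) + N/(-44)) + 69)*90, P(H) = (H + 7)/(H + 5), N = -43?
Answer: 172941/22 ≈ 7861.0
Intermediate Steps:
P(H) = (7 + H)/(5 + H)
c = 2931 (c = 6 + 25*117 = 6 + 2925 = 2931)
o = 108459/22 (o = ((-19*(5 + 3)/(7 + 3) - 43/(-44)) + 69)*90 = ((-19/(10/8) - 43*(-1/44)) + 69)*90 = ((-19/((⅛)*10) + 43/44) + 69)*90 = ((-19/5/4 + 43/44) + 69)*90 = ((-19*⅘ + 43/44) + 69)*90 = ((-76/5 + 43/44) + 69)*90 = (-3129/220 + 69)*90 = (12051/220)*90 = 108459/22 ≈ 4930.0)
o + c = 108459/22 + 2931 = 172941/22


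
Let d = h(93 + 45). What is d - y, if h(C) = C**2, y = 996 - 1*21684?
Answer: 39732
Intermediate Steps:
y = -20688 (y = 996 - 21684 = -20688)
d = 19044 (d = (93 + 45)**2 = 138**2 = 19044)
d - y = 19044 - 1*(-20688) = 19044 + 20688 = 39732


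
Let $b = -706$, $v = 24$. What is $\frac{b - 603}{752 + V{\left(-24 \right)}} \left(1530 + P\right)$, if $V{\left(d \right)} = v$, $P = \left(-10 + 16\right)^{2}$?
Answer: $- \frac{1024947}{388} \approx -2641.6$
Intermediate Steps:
$P = 36$ ($P = 6^{2} = 36$)
$V{\left(d \right)} = 24$
$\frac{b - 603}{752 + V{\left(-24 \right)}} \left(1530 + P\right) = \frac{-706 - 603}{752 + 24} \left(1530 + 36\right) = - \frac{1309}{776} \cdot 1566 = \left(-1309\right) \frac{1}{776} \cdot 1566 = \left(- \frac{1309}{776}\right) 1566 = - \frac{1024947}{388}$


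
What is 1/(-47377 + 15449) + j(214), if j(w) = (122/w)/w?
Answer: 962355/365543672 ≈ 0.0026327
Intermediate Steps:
j(w) = 122/w²
1/(-47377 + 15449) + j(214) = 1/(-47377 + 15449) + 122/214² = 1/(-31928) + 122*(1/45796) = -1/31928 + 61/22898 = 962355/365543672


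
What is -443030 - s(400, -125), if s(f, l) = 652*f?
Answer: -703830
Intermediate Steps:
-443030 - s(400, -125) = -443030 - 652*400 = -443030 - 1*260800 = -443030 - 260800 = -703830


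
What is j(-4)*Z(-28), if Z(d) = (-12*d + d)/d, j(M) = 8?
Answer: -88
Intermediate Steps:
Z(d) = -11 (Z(d) = (-11*d)/d = -11)
j(-4)*Z(-28) = 8*(-11) = -88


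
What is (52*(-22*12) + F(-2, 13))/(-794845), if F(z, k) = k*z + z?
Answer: 13756/794845 ≈ 0.017307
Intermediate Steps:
F(z, k) = z + k*z
(52*(-22*12) + F(-2, 13))/(-794845) = (52*(-22*12) - 2*(1 + 13))/(-794845) = (52*(-264) - 2*14)*(-1/794845) = (-13728 - 28)*(-1/794845) = -13756*(-1/794845) = 13756/794845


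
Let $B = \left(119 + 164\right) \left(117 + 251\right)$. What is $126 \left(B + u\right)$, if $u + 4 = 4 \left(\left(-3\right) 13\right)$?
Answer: $13101984$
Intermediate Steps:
$B = 104144$ ($B = 283 \cdot 368 = 104144$)
$u = -160$ ($u = -4 + 4 \left(\left(-3\right) 13\right) = -4 + 4 \left(-39\right) = -4 - 156 = -160$)
$126 \left(B + u\right) = 126 \left(104144 - 160\right) = 126 \cdot 103984 = 13101984$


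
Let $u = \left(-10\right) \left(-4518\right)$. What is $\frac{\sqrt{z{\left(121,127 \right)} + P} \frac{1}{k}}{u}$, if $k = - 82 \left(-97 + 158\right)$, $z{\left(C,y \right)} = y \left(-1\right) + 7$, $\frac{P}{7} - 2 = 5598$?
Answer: $- \frac{\sqrt{9770}}{112995180} \approx -8.7476 \cdot 10^{-7}$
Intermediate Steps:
$P = 39200$ ($P = 14 + 7 \cdot 5598 = 14 + 39186 = 39200$)
$z{\left(C,y \right)} = 7 - y$ ($z{\left(C,y \right)} = - y + 7 = 7 - y$)
$k = -5002$ ($k = \left(-82\right) 61 = -5002$)
$u = 45180$
$\frac{\sqrt{z{\left(121,127 \right)} + P} \frac{1}{k}}{u} = \frac{\sqrt{\left(7 - 127\right) + 39200} \frac{1}{-5002}}{45180} = \sqrt{\left(7 - 127\right) + 39200} \left(- \frac{1}{5002}\right) \frac{1}{45180} = \sqrt{-120 + 39200} \left(- \frac{1}{5002}\right) \frac{1}{45180} = \sqrt{39080} \left(- \frac{1}{5002}\right) \frac{1}{45180} = 2 \sqrt{9770} \left(- \frac{1}{5002}\right) \frac{1}{45180} = - \frac{\sqrt{9770}}{2501} \cdot \frac{1}{45180} = - \frac{\sqrt{9770}}{112995180}$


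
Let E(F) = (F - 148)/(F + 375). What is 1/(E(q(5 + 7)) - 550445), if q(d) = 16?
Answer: -391/215224127 ≈ -1.8167e-6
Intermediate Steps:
E(F) = (-148 + F)/(375 + F)
1/(E(q(5 + 7)) - 550445) = 1/((-148 + 16)/(375 + 16) - 550445) = 1/(-132/391 - 550445) = 1/(-215224127/391) = -391/215224127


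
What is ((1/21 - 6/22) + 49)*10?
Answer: 112670/231 ≈ 487.75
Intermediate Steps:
((1/21 - 6/22) + 49)*10 = ((1*(1/21) - 6*1/22) + 49)*10 = ((1/21 - 3/11) + 49)*10 = (-52/231 + 49)*10 = (11267/231)*10 = 112670/231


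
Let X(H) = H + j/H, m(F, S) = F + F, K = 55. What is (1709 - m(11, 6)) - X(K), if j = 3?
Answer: 89757/55 ≈ 1631.9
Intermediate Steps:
m(F, S) = 2*F
X(H) = H + 3/H
(1709 - m(11, 6)) - X(K) = (1709 - 2*11) - (55 + 3/55) = (1709 - 1*22) - (55 + 3*(1/55)) = (1709 - 22) - (55 + 3/55) = 1687 - 1*3028/55 = 1687 - 3028/55 = 89757/55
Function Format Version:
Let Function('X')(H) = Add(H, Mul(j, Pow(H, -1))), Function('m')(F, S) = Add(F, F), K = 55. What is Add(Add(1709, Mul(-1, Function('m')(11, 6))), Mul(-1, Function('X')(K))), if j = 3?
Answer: Rational(89757, 55) ≈ 1631.9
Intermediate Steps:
Function('m')(F, S) = Mul(2, F)
Function('X')(H) = Add(H, Mul(3, Pow(H, -1)))
Add(Add(1709, Mul(-1, Function('m')(11, 6))), Mul(-1, Function('X')(K))) = Add(Add(1709, Mul(-1, Mul(2, 11))), Mul(-1, Add(55, Mul(3, Pow(55, -1))))) = Add(Add(1709, Mul(-1, 22)), Mul(-1, Add(55, Mul(3, Rational(1, 55))))) = Add(Add(1709, -22), Mul(-1, Add(55, Rational(3, 55)))) = Add(1687, Mul(-1, Rational(3028, 55))) = Add(1687, Rational(-3028, 55)) = Rational(89757, 55)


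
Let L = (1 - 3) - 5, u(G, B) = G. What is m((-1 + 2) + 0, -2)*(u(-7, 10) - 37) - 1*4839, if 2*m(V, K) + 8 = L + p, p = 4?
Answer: -4597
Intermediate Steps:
L = -7 (L = -2 - 5 = -7)
m(V, K) = -11/2 (m(V, K) = -4 + (-7 + 4)/2 = -4 + (½)*(-3) = -4 - 3/2 = -11/2)
m((-1 + 2) + 0, -2)*(u(-7, 10) - 37) - 1*4839 = -11*(-7 - 37)/2 - 1*4839 = -11/2*(-44) - 4839 = 242 - 4839 = -4597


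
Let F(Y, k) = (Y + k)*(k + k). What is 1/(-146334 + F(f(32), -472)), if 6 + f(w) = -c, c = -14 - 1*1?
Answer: 1/290738 ≈ 3.4395e-6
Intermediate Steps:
c = -15 (c = -14 - 1 = -15)
f(w) = 9 (f(w) = -6 - 1*(-15) = -6 + 15 = 9)
F(Y, k) = 2*k*(Y + k) (F(Y, k) = (Y + k)*(2*k) = 2*k*(Y + k))
1/(-146334 + F(f(32), -472)) = 1/(-146334 + 2*(-472)*(9 - 472)) = 1/(-146334 + 2*(-472)*(-463)) = 1/(-146334 + 437072) = 1/290738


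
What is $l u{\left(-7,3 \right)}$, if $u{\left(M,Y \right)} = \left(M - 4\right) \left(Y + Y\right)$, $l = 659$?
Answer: $-43494$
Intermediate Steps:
$u{\left(M,Y \right)} = 2 Y \left(-4 + M\right)$ ($u{\left(M,Y \right)} = \left(-4 + M\right) 2 Y = 2 Y \left(-4 + M\right)$)
$l u{\left(-7,3 \right)} = 659 \cdot 2 \cdot 3 \left(-4 - 7\right) = 659 \cdot 2 \cdot 3 \left(-11\right) = 659 \left(-66\right) = -43494$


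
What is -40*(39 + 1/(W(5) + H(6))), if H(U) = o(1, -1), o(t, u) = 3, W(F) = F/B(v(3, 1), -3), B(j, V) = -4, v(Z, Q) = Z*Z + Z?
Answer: -11080/7 ≈ -1582.9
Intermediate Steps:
v(Z, Q) = Z + Z² (v(Z, Q) = Z² + Z = Z + Z²)
W(F) = -F/4 (W(F) = F/(-4) = F*(-¼) = -F/4)
H(U) = 3
-40*(39 + 1/(W(5) + H(6))) = -40*(39 + 1/(-¼*5 + 3)) = -40*(39 + 1/(-5/4 + 3)) = -40*(39 + 1/(7/4)) = -40*(39 + 4/7) = -40*277/7 = -11080/7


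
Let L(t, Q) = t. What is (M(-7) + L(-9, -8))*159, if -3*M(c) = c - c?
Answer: -1431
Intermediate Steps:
M(c) = 0 (M(c) = -(c - c)/3 = -⅓*0 = 0)
(M(-7) + L(-9, -8))*159 = (0 - 9)*159 = -9*159 = -1431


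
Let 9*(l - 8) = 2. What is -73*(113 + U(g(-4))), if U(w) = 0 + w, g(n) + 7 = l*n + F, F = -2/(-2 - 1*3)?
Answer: -241484/45 ≈ -5366.3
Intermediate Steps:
l = 74/9 (l = 8 + (⅑)*2 = 8 + 2/9 = 74/9 ≈ 8.2222)
F = ⅖ (F = -2/(-2 - 3) = -2/(-5) = -2*(-⅕) = ⅖ ≈ 0.40000)
g(n) = -33/5 + 74*n/9 (g(n) = -7 + (74*n/9 + ⅖) = -7 + (⅖ + 74*n/9) = -33/5 + 74*n/9)
U(w) = w
-73*(113 + U(g(-4))) = -73*(113 + (-33/5 + (74/9)*(-4))) = -73*(113 + (-33/5 - 296/9)) = -73*(113 - 1777/45) = -73*3308/45 = -241484/45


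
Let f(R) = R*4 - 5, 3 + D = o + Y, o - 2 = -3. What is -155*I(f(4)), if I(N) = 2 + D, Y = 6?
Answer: -620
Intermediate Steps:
o = -1 (o = 2 - 3 = -1)
D = 2 (D = -3 + (-1 + 6) = -3 + 5 = 2)
f(R) = -5 + 4*R (f(R) = 4*R - 5 = -5 + 4*R)
I(N) = 4 (I(N) = 2 + 2 = 4)
-155*I(f(4)) = -155*4 = -620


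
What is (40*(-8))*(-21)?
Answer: 6720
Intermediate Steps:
(40*(-8))*(-21) = -320*(-21) = 6720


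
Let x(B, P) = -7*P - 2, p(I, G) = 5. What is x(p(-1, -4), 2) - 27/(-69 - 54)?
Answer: -647/41 ≈ -15.780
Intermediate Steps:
x(B, P) = -2 - 7*P
x(p(-1, -4), 2) - 27/(-69 - 54) = (-2 - 7*2) - 27/(-69 - 54) = (-2 - 14) - 27/(-123) = -16 - 27*(-1/123) = -16 + 9/41 = -647/41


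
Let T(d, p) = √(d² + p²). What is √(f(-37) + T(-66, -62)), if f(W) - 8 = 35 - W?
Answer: √(80 + 10*√82) ≈ 13.060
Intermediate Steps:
f(W) = 43 - W (f(W) = 8 + (35 - W) = 43 - W)
√(f(-37) + T(-66, -62)) = √((43 - 1*(-37)) + √((-66)² + (-62)²)) = √((43 + 37) + √(4356 + 3844)) = √(80 + √8200) = √(80 + 10*√82)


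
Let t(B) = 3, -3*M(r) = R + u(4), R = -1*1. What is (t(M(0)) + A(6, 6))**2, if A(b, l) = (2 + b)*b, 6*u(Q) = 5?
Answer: 2601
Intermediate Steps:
u(Q) = 5/6 (u(Q) = (1/6)*5 = 5/6)
A(b, l) = b*(2 + b)
R = -1
M(r) = 1/18 (M(r) = -(-1 + 5/6)/3 = -1/3*(-1/6) = 1/18)
(t(M(0)) + A(6, 6))**2 = (3 + 6*(2 + 6))**2 = (3 + 6*8)**2 = (3 + 48)**2 = 51**2 = 2601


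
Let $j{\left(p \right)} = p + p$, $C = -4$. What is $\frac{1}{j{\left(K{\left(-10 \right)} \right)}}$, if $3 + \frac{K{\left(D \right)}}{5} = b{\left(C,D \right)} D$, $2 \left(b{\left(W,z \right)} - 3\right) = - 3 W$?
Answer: $- \frac{1}{930} \approx -0.0010753$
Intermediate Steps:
$b{\left(W,z \right)} = 3 - \frac{3 W}{2}$ ($b{\left(W,z \right)} = 3 + \frac{\left(-3\right) W}{2} = 3 - \frac{3 W}{2}$)
$K{\left(D \right)} = -15 + 45 D$ ($K{\left(D \right)} = -15 + 5 \left(3 - -6\right) D = -15 + 5 \left(3 + 6\right) D = -15 + 5 \cdot 9 D = -15 + 45 D$)
$j{\left(p \right)} = 2 p$
$\frac{1}{j{\left(K{\left(-10 \right)} \right)}} = \frac{1}{2 \left(-15 + 45 \left(-10\right)\right)} = \frac{1}{2 \left(-15 - 450\right)} = \frac{1}{2 \left(-465\right)} = \frac{1}{-930} = - \frac{1}{930}$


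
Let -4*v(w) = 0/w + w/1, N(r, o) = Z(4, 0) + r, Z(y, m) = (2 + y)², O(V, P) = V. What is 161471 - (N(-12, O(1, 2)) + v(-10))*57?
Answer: 319921/2 ≈ 1.5996e+5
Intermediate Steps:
N(r, o) = 36 + r (N(r, o) = (2 + 4)² + r = 6² + r = 36 + r)
v(w) = -w/4 (v(w) = -(0/w + w/1)/4 = -(0 + w*1)/4 = -(0 + w)/4 = -w/4)
161471 - (N(-12, O(1, 2)) + v(-10))*57 = 161471 - ((36 - 12) - ¼*(-10))*57 = 161471 - (24 + 5/2)*57 = 161471 - 53*57/2 = 161471 - 1*3021/2 = 161471 - 3021/2 = 319921/2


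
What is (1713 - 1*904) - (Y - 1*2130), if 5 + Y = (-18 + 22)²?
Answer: 2928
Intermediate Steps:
Y = 11 (Y = -5 + (-18 + 22)² = -5 + 4² = -5 + 16 = 11)
(1713 - 1*904) - (Y - 1*2130) = (1713 - 1*904) - (11 - 1*2130) = (1713 - 904) - (11 - 2130) = 809 - 1*(-2119) = 809 + 2119 = 2928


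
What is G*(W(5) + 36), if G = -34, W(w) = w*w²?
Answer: -5474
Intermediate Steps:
W(w) = w³
G*(W(5) + 36) = -34*(5³ + 36) = -34*(125 + 36) = -34*161 = -5474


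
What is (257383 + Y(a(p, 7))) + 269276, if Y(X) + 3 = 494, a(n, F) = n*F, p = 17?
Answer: 527150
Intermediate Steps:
a(n, F) = F*n
Y(X) = 491 (Y(X) = -3 + 494 = 491)
(257383 + Y(a(p, 7))) + 269276 = (257383 + 491) + 269276 = 257874 + 269276 = 527150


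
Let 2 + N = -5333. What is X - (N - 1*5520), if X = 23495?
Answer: 34350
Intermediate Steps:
N = -5335 (N = -2 - 5333 = -5335)
X - (N - 1*5520) = 23495 - (-5335 - 1*5520) = 23495 - (-5335 - 5520) = 23495 - 1*(-10855) = 23495 + 10855 = 34350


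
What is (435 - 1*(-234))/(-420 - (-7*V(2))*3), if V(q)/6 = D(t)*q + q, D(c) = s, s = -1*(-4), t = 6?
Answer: 223/280 ≈ 0.79643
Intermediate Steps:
s = 4
D(c) = 4
V(q) = 30*q (V(q) = 6*(4*q + q) = 6*(5*q) = 30*q)
(435 - 1*(-234))/(-420 - (-7*V(2))*3) = (435 - 1*(-234))/(-420 - (-210*2)*3) = (435 + 234)/(-420 - (-7*60)*3) = 669/(-420 - (-420)*3) = 669/(-420 - 1*(-1260)) = 669/(-420 + 1260) = 669/840 = 669*(1/840) = 223/280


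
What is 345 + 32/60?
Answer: 5183/15 ≈ 345.53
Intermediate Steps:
345 + 32/60 = 345 + (1/60)*32 = 345 + 8/15 = 5183/15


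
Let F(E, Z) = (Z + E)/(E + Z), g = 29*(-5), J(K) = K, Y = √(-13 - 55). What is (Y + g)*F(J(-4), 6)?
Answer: -145 + 2*I*√17 ≈ -145.0 + 8.2462*I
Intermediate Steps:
Y = 2*I*√17 (Y = √(-68) = 2*I*√17 ≈ 8.2462*I)
g = -145
F(E, Z) = 1 (F(E, Z) = (E + Z)/(E + Z) = 1)
(Y + g)*F(J(-4), 6) = (2*I*√17 - 145)*1 = (-145 + 2*I*√17)*1 = -145 + 2*I*√17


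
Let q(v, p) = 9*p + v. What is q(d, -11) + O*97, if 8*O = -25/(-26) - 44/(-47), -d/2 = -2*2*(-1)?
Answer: -821089/9776 ≈ -83.990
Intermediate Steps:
d = -8 (d = -2*(-2*2)*(-1) = -(-8)*(-1) = -2*4 = -8)
q(v, p) = v + 9*p
O = 2319/9776 (O = (-25/(-26) - 44/(-47))/8 = (-25*(-1/26) - 44*(-1/47))/8 = (25/26 + 44/47)/8 = (⅛)*(2319/1222) = 2319/9776 ≈ 0.23721)
q(d, -11) + O*97 = (-8 + 9*(-11)) + (2319/9776)*97 = (-8 - 99) + 224943/9776 = -107 + 224943/9776 = -821089/9776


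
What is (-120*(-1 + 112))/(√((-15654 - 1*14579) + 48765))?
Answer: -6660*√4633/4633 ≈ -97.846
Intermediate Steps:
(-120*(-1 + 112))/(√((-15654 - 1*14579) + 48765)) = (-120*111)/(√((-15654 - 14579) + 48765)) = -13320/√(-30233 + 48765) = -13320*√4633/9266 = -6660*√4633/4633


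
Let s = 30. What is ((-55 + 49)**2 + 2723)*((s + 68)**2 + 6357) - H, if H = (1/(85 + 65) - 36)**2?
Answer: 990789828299/22500 ≈ 4.4035e+7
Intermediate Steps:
H = 29149201/22500 (H = (1/150 - 36)**2 = (-5399/150)**2 = 29149201/22500 ≈ 1295.5)
((-55 + 49)**2 + 2723)*((s + 68)**2 + 6357) - H = ((-55 + 49)**2 + 2723)*((30 + 68)**2 + 6357) - 1*29149201/22500 = ((-6)**2 + 2723)*(98**2 + 6357) - 29149201/22500 = (36 + 2723)*(9604 + 6357) - 29149201/22500 = 2759*15961 - 29149201/22500 = 44036399 - 29149201/22500 = 990789828299/22500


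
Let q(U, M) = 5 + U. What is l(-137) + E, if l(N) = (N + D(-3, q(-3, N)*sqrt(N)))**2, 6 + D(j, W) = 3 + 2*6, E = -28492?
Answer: -12108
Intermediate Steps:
D(j, W) = 9 (D(j, W) = -6 + (3 + 2*6) = -6 + (3 + 12) = -6 + 15 = 9)
l(N) = (9 + N)**2 (l(N) = (N + 9)**2 = (9 + N)**2)
l(-137) + E = (9 - 137)**2 - 28492 = (-128)**2 - 28492 = 16384 - 28492 = -12108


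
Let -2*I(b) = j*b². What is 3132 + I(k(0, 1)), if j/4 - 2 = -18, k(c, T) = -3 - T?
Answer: 3644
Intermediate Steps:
j = -64 (j = 8 + 4*(-18) = 8 - 72 = -64)
I(b) = 32*b² (I(b) = -(-32)*b² = 32*b²)
3132 + I(k(0, 1)) = 3132 + 32*(-3 - 1*1)² = 3132 + 32*(-3 - 1)² = 3132 + 32*(-4)² = 3132 + 32*16 = 3132 + 512 = 3644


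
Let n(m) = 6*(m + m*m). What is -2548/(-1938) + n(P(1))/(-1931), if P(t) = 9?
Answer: 1936834/1871139 ≈ 1.0351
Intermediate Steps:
n(m) = 6*m + 6*m**2 (n(m) = 6*(m + m**2) = 6*m + 6*m**2)
-2548/(-1938) + n(P(1))/(-1931) = -2548/(-1938) + (6*9*(1 + 9))/(-1931) = -2548*(-1/1938) + (6*9*10)*(-1/1931) = 1274/969 + 540*(-1/1931) = 1274/969 - 540/1931 = 1936834/1871139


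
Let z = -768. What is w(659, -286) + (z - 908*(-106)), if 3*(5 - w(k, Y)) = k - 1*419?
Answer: 95405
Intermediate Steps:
w(k, Y) = 434/3 - k/3 (w(k, Y) = 5 - (k - 1*419)/3 = 5 - (k - 419)/3 = 5 - (-419 + k)/3 = 5 + (419/3 - k/3) = 434/3 - k/3)
w(659, -286) + (z - 908*(-106)) = (434/3 - ⅓*659) + (-768 - 908*(-106)) = (434/3 - 659/3) + (-768 + 96248) = -75 + 95480 = 95405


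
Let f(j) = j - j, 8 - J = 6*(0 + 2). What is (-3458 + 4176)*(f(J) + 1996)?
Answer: 1433128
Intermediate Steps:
J = -4 (J = 8 - 6*(0 + 2) = 8 - 6*2 = 8 - 1*12 = 8 - 12 = -4)
f(j) = 0
(-3458 + 4176)*(f(J) + 1996) = (-3458 + 4176)*(0 + 1996) = 718*1996 = 1433128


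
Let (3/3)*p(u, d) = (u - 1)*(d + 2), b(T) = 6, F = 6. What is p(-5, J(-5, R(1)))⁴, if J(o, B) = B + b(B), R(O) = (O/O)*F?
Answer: 49787136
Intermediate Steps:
R(O) = 6 (R(O) = (O/O)*6 = 1*6 = 6)
J(o, B) = 6 + B (J(o, B) = B + 6 = 6 + B)
p(u, d) = (-1 + u)*(2 + d) (p(u, d) = (u - 1)*(d + 2) = (-1 + u)*(2 + d))
p(-5, J(-5, R(1)))⁴ = (-2 - (6 + 6) + 2*(-5) + (6 + 6)*(-5))⁴ = (-2 - 1*12 - 10 + 12*(-5))⁴ = (-2 - 12 - 10 - 60)⁴ = (-84)⁴ = 49787136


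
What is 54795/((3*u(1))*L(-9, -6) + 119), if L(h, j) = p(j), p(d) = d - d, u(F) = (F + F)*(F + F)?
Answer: 54795/119 ≈ 460.46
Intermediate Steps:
u(F) = 4*F² (u(F) = (2*F)*(2*F) = 4*F²)
p(d) = 0
L(h, j) = 0
54795/((3*u(1))*L(-9, -6) + 119) = 54795/((3*(4*1²))*0 + 119) = 54795/((3*(4*1))*0 + 119) = 54795/((3*4)*0 + 119) = 54795/(12*0 + 119) = 54795/(0 + 119) = 54795/119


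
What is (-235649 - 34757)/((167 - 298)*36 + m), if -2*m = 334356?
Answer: 135203/85947 ≈ 1.5731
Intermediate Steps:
m = -167178 (m = -1/2*334356 = -167178)
(-235649 - 34757)/((167 - 298)*36 + m) = (-235649 - 34757)/((167 - 298)*36 - 167178) = -270406/(-131*36 - 167178) = -270406/(-4716 - 167178) = -270406/(-171894) = -270406*(-1/171894) = 135203/85947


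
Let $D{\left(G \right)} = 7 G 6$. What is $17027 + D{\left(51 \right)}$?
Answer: $19169$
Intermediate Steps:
$D{\left(G \right)} = 42 G$
$17027 + D{\left(51 \right)} = 17027 + 42 \cdot 51 = 17027 + 2142 = 19169$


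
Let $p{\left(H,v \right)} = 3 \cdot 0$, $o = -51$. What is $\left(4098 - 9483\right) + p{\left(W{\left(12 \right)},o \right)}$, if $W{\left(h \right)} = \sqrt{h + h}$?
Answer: $-5385$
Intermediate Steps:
$W{\left(h \right)} = \sqrt{2} \sqrt{h}$ ($W{\left(h \right)} = \sqrt{2 h} = \sqrt{2} \sqrt{h}$)
$p{\left(H,v \right)} = 0$
$\left(4098 - 9483\right) + p{\left(W{\left(12 \right)},o \right)} = \left(4098 - 9483\right) + 0 = -5385 + 0 = -5385$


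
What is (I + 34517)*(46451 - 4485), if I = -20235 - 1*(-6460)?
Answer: 870458772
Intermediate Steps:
I = -13775 (I = -20235 + 6460 = -13775)
(I + 34517)*(46451 - 4485) = (-13775 + 34517)*(46451 - 4485) = 20742*41966 = 870458772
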